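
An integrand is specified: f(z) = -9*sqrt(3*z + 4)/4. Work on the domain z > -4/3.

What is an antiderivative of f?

An antiderivative is F(z) = -(3*z + 4)**(3/2)/2.

Whatever form F(z) takes, F'(z) = f(z) is non-negotiable.
Check: d/dz[-(3*z + 4)**(3/2)/2] = -9*sqrt(3*z + 4)/4 = f(z).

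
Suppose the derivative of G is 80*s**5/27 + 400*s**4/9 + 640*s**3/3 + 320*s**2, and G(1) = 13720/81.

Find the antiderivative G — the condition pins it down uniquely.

G(s) = 40*s**6/81 + 80*s**5/9 + 160*s**4/3 + 320*s**3/3

The substitution u = 2*s**2/3 + 4*s works: G'(s) is exactly (dG/du)*(du/ds) for that inner function.
A general antiderivative is 5*(2*s**2/3 + 4*s)**3/3 + C.
The condition gives C = 13720/81 - (13720/81) = 0.
So G(s) = 40*s**6/81 + 80*s**5/9 + 160*s**4/3 + 320*s**3/3.
Check: d/ds[40*s**6/81 + 80*s**5/9 + 160*s**4/3 + 320*s**3/3] = 80*s**5/27 + 400*s**4/9 + 640*s**3/3 + 320*s**2 = G'(s).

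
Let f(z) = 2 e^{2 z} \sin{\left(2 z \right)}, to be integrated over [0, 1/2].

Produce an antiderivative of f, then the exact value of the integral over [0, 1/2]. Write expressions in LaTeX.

Antiderivative: F(z) = \frac{e^{2 z} \sin{\left(2 z \right)}}{2} - \frac{e^{2 z} \cos{\left(2 z \right)}}{2}; value = - \frac{e \cos{\left(1 \right)}}{2} + \frac{1}{2} + \frac{e \sin{\left(1 \right)}}{2}

Check any antiderivative F(z) by computing F'(z) and comparing it with f(z).
F(z) = \frac{e^{2 z} \sin{\left(2 z \right)}}{2} - \frac{e^{2 z} \cos{\left(2 z \right)}}{2} is an antiderivative of f.
Check: d/dz[\frac{e^{2 z} \sin{\left(2 z \right)}}{2} - \frac{e^{2 z} \cos{\left(2 z \right)}}{2}] = 2 e^{2 z} \sin{\left(2 z \right)} = f(z).
F(1/2) = - \frac{e \cos{\left(1 \right)}}{2} + \frac{e \sin{\left(1 \right)}}{2}; F(0) = - \frac{1}{2}.
Integral = F(1/2) - F(0) = - \frac{e \cos{\left(1 \right)}}{2} + \frac{1}{2} + \frac{e \sin{\left(1 \right)}}{2}.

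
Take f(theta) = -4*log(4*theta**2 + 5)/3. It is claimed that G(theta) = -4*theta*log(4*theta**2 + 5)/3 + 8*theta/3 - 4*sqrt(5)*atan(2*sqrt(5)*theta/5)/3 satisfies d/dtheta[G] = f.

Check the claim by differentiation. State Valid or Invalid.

d/dtheta[G] = -4*log(4*theta**2 + 5)/3
This equals f(theta) exactly, so the claim holds.

Valid. The derivative of G reproduces f.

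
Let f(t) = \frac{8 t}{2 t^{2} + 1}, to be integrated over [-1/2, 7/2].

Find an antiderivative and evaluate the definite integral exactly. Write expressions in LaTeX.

Antiderivative: F(t) = 2 \log{\left(3 t^{2} + \frac{3}{2} \right)}; value = - 2 \log{\left(\frac{9}{4} \right)} + 2 \log{\left(\frac{153}{4} \right)}

f matches the chain-rule pattern g'(h)*h' with inner function h(t) = 3 t^{2} + \frac{3}{2}; substituting u = h(t) collapses the integral.
F(t) = 2 \log{\left(3 t^{2} + \frac{3}{2} \right)} is an antiderivative of f.
Check: d/dt[2 \log{\left(3 t^{2} + \frac{3}{2} \right)}] = \frac{8 t}{2 t^{2} + 1} = f(t).
F(7/2) = 2 \log{\left(\frac{153}{4} \right)}; F(-1/2) = 2 \log{\left(\frac{9}{4} \right)}.
Integral = F(7/2) - F(-1/2) = - 2 \log{\left(\frac{9}{4} \right)} + 2 \log{\left(\frac{153}{4} \right)}.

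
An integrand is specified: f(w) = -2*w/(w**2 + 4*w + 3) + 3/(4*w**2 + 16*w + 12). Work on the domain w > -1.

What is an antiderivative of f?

The denominator factors as 4*(w + 1)*(w + 3); partial fractions split f into directly integrable pieces: -27/(8*(w + 3)) + 11/(8*(w + 1)).
Check: d/dw[11*log(w + 1)/8 - 27*log(w + 3)/8] = (3 - 8*w)/(4*w**2 + 16*w + 12), which equals f(w).

An antiderivative is F(w) = 11*log(w + 1)/8 - 27*log(w + 3)/8.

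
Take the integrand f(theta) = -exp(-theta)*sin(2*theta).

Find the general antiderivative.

F(theta) = (sin(2*theta) + 2*cos(2*theta))*exp(-theta)/5 + C

A candidate is checked by its d/dtheta: the result must match f(theta).
Check: d/dtheta[(sin(2*theta) + 2*cos(2*theta))*exp(-theta)/5] = -exp(-theta)*sin(2*theta) = f(theta).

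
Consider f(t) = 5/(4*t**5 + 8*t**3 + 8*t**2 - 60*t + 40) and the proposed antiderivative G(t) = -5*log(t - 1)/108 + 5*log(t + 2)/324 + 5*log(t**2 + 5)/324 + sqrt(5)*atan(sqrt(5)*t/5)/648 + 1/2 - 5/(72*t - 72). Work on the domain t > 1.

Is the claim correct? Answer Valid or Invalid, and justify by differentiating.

Valid: G'(t) = f(t).

d/dt[G] = 5/(4*t**5 + 8*t**3 + 8*t**2 - 60*t + 40)
This equals f(t) exactly, so the claim holds.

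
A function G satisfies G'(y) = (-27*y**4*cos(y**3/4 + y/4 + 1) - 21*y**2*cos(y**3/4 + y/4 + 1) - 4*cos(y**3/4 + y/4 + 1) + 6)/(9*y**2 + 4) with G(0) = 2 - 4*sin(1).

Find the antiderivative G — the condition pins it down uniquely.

For G(y) to be correct, d/dy[G] must agree with the stated G'(y) identically.
A general antiderivative is -4*sin(y**3/4 + y/4 + 1) + atan(3*y/2) + C.
The condition gives C = 2 - 4*sin(1) - (-4*sin(1)) = 2.
So G(y) = -4*sin(y**3/4 + y/4 + 1) + atan(3*y/2) + 2.
Check: d/dy[-4*sin(y**3/4 + y/4 + 1) + atan(3*y/2) + 2] = (-27*y**4*cos(y**3/4 + y/4 + 1) - 21*y**2*cos(y**3/4 + y/4 + 1) - 4*cos(y**3/4 + y/4 + 1) + 6)/(9*y**2 + 4) = G'(y).

G(y) = -4*sin(y**3/4 + y/4 + 1) + atan(3*y/2) + 2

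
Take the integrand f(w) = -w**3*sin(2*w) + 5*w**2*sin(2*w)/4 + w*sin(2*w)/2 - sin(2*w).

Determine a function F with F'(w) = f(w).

The integrand splits into summands that can be handled one at a time.
Check: d/dw[w**3*cos(2*w)/2 - 3*w**2*sin(2*w)/4 - 5*w**2*cos(2*w)/8 + 5*w*sin(2*w)/8 - w*cos(2*w) + sin(2*w)/2 + 13*cos(2*w)/16] = -w**3*sin(2*w) + 5*w**2*sin(2*w)/4 + w*sin(2*w)/2 - sin(2*w) = f(w).

An antiderivative is F(w) = w**3*cos(2*w)/2 - 3*w**2*sin(2*w)/4 - 5*w**2*cos(2*w)/8 + 5*w*sin(2*w)/8 - w*cos(2*w) + sin(2*w)/2 + 13*cos(2*w)/16.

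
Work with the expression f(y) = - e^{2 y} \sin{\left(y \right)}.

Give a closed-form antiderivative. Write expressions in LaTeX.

An antiderivative is F(y) = - \frac{2 e^{2 y} \sin{\left(y \right)}}{5} + \frac{e^{2 y} \cos{\left(y \right)}}{5}.

Recover f(y) by differentiating a candidate F(y); any mismatch rules it out.
Check: d/dy[- \frac{2 e^{2 y} \sin{\left(y \right)}}{5} + \frac{e^{2 y} \cos{\left(y \right)}}{5}] = - e^{2 y} \sin{\left(y \right)} = f(y).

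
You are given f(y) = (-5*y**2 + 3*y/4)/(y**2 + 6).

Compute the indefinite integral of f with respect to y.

Any candidate F(y) must reproduce f(y) exactly when differentiated.
Check: d/dy[-(40*y - 3*log(y**2 + 6) - 40*sqrt(6)*atan(sqrt(6)*y/6))/8] = (-20*y**2 + 3*y)/(4*y**2 + 24), which equals f(y).

F(y) = -(40*y - 3*log(y**2 + 6) - 40*sqrt(6)*atan(sqrt(6)*y/6))/8 + C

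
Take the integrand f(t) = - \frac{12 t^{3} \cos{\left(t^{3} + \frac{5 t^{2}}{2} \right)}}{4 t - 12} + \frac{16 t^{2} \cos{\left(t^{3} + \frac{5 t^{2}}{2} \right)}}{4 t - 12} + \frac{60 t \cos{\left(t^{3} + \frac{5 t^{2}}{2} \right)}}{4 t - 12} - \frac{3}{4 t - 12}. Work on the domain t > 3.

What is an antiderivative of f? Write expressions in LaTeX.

The integrand splits into summands that can be handled one at a time.
Check: d/dt[- \frac{3 \log{\left(t - 3 \right)}}{4} - \sin{\left(t^{3} + \frac{5 t^{2}}{2} \right)}] = \frac{- 12 t^{3} \cos{\left(t^{3} + \frac{5 t^{2}}{2} \right)} + 16 t^{2} \cos{\left(t^{3} + \frac{5 t^{2}}{2} \right)} + 60 t \cos{\left(t^{3} + \frac{5 t^{2}}{2} \right)} - 3}{4 t - 12}, which equals f(t).

An antiderivative is F(t) = - \frac{3 \log{\left(t - 3 \right)}}{4} - \sin{\left(t^{3} + \frac{5 t^{2}}{2} \right)}.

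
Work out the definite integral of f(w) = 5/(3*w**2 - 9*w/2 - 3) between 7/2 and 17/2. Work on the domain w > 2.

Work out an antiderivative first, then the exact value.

Factor the denominator (3*(w - 2)*(2*w + 1)) and decompose: f = -4/(3*(2*w + 1)) + 2/(3*(w - 2)); each piece integrates to a log, atan, or power term.
F(w) = -2*(-log(w - 2) + log(w + 1/2))/3 is an antiderivative of f.
Check: d/dw[-2*(-log(w - 2) + log(w + 1/2))/3] = 10/(6*w**2 - 9*w - 6), which equals f(w).
F(17/2) = -2*log(9)/3 + 2*log(13/2)/3; F(7/2) = -2*log(4)/3 + 2*log(3/2)/3.
Integral = F(17/2) - F(7/2) = -2*log(9)/3 - 2*log(3/2)/3 + 2*log(4)/3 + 2*log(13/2)/3.

Antiderivative: F(w) = -2*(-log(w - 2) + log(w + 1/2))/3; value = -2*log(9)/3 - 2*log(3/2)/3 + 2*log(4)/3 + 2*log(13/2)/3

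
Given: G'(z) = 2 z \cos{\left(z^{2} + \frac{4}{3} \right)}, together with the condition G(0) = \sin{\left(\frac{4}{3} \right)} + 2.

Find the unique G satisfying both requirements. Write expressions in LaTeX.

G'(z) matches the chain-rule pattern g'(h)*h' with inner function h(z) = z^{2} + \frac{4}{3}; substituting u = h(z) collapses the integral.
A general antiderivative is \sin{\left(z^{2} + \frac{4}{3} \right)} + C.
The condition gives C = \sin{\left(\frac{4}{3} \right)} + 2 - (\sin{\left(\frac{4}{3} \right)}) = 2.
So G(z) = \sin{\left(z^{2} + \frac{4}{3} \right)} + 2.
Check: d/dz[\sin{\left(z^{2} + \frac{4}{3} \right)} + 2] = 2 z \cos{\left(z^{2} + \frac{4}{3} \right)} = G'(z).

G(z) = \sin{\left(z^{2} + \frac{4}{3} \right)} + 2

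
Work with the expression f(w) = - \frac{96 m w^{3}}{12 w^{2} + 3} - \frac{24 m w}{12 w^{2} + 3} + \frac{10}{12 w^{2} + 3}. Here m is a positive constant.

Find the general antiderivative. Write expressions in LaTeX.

The integrand splits into summands that can be handled one at a time.
Check: d/dw[- 4 m w^{2} + \frac{5 \operatorname{atan}{\left(2 w \right)}}{3}] = \frac{- 96 m w^{3} - 24 m w + 10}{12 w^{2} + 3}, which equals f(w).

F(w) = - 4 m w^{2} + \frac{5 \operatorname{atan}{\left(2 w \right)}}{3} + C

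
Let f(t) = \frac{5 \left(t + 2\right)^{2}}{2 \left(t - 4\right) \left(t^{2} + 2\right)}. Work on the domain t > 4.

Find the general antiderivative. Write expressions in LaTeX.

F(t) = \frac{5 \left(4 \log{\left(t - 4 \right)} - \log{\left(t^{2} + 2 \right)}\right)}{4} + C

A candidate is checked by its d/dt: the result must match f(t).
Check: d/dt[\frac{5 \left(4 \log{\left(t - 4 \right)} - \log{\left(t^{2} + 2 \right)}\right)}{4}] = \frac{5 t^{2} + 20 t + 20}{2 t^{3} - 8 t^{2} + 4 t - 16}, which equals f(t).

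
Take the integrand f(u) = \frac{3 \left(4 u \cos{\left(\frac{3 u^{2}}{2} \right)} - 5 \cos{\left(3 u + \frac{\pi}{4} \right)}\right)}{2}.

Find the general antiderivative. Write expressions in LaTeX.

A first test for any F(u): its u-derivative must equal f(u) identically.
Check: d/du[2 \sin{\left(\frac{3 u^{2}}{2} \right)} - \frac{5 \sin{\left(3 u + \frac{\pi}{4} \right)}}{2}] = 6 u \cos{\left(\frac{3 u^{2}}{2} \right)} - \frac{15 \cos{\left(3 u + \frac{\pi}{4} \right)}}{2}, which equals f(u).

F(u) = 2 \sin{\left(\frac{3 u^{2}}{2} \right)} - \frac{5 \sin{\left(3 u + \frac{\pi}{4} \right)}}{2} + C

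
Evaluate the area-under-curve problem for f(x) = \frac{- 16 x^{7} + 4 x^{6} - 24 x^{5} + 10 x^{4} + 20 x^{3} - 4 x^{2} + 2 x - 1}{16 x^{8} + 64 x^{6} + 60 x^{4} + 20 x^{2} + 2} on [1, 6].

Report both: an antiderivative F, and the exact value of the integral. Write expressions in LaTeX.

Antiderivative: F(x) = \frac{- 2 x - \left(2 x^{2} + 1\right) \log{\left(\frac{2 x^{4}}{3} + 2 x^{2} + \frac{1}{3} \right)} - 4}{4 \left(2 x^{2} + 1\right)}; value = - \frac{\log{\left(\frac{2809}{3} \right)}}{4} + \frac{\log{\left(3 \right)}}{4} + \frac{65}{146}

Recover f(x) by differentiating a candidate F(x); any mismatch rules it out.
F(x) = \frac{- 2 x - \left(2 x^{2} + 1\right) \log{\left(\frac{2 x^{4}}{3} + 2 x^{2} + \frac{1}{3} \right)} - 4}{4 \left(2 x^{2} + 1\right)} is an antiderivative of f.
Check: d/dx[\frac{- 2 x - \left(2 x^{2} + 1\right) \log{\left(\frac{2 x^{4}}{3} + 2 x^{2} + \frac{1}{3} \right)} - 4}{4 \left(2 x^{2} + 1\right)}] = \frac{- 16 x^{7} + 4 x^{6} - 24 x^{5} + 10 x^{4} + 20 x^{3} - 4 x^{2} + 2 x - 1}{16 x^{8} + 64 x^{6} + 60 x^{4} + 20 x^{2} + 2} = f(x).
F(6) = - \frac{\log{\left(\frac{2809}{3} \right)}}{4} - \frac{4}{73}; F(1) = - \frac{1}{2} - \frac{\log{\left(3 \right)}}{4}.
Integral = F(6) - F(1) = - \frac{\log{\left(\frac{2809}{3} \right)}}{4} + \frac{\log{\left(3 \right)}}{4} + \frac{65}{146}.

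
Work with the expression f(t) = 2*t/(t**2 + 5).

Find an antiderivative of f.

f matches the chain-rule pattern g'(h)*h' with inner function h(t) = t**2 + 5; substituting u = h(t) collapses the integral.
Check: d/dt[log(t**2 + 5)] = 2*t/(t**2 + 5) = f(t).

An antiderivative is F(t) = log(t**2 + 5).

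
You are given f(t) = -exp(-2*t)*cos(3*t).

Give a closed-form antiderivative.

An antiderivative is F(t) = (-3*sin(3*t) + 2*cos(3*t))*exp(-2*t)/13.

Recover f(t) by differentiating a candidate F(t); any mismatch rules it out.
Check: d/dt[(-3*sin(3*t) + 2*cos(3*t))*exp(-2*t)/13] = -exp(-2*t)*cos(3*t) = f(t).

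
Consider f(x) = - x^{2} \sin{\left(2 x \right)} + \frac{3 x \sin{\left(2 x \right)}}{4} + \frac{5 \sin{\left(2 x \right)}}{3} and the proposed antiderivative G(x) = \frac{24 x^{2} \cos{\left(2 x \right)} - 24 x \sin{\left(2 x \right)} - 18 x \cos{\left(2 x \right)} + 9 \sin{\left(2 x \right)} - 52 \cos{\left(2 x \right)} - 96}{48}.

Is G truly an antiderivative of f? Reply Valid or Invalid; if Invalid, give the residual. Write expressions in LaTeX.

Valid - the claim checks out under differentiation.

d/dx[G] = - x^{2} \sin{\left(2 x \right)} + \frac{3 x \sin{\left(2 x \right)}}{4} + \frac{5 \sin{\left(2 x \right)}}{3}
This equals f(x) exactly, so the claim holds.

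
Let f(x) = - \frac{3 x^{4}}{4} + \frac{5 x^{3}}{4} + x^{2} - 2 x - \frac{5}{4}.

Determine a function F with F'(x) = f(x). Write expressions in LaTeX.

An antiderivative is F(x) = - \frac{x \left(36 x^{4} - 75 x^{3} - 80 x^{2} + 240 x + 300\right)}{240}.

The integrand splits into summands that can be handled one at a time.
Check: d/dx[- \frac{x \left(36 x^{4} - 75 x^{3} - 80 x^{2} + 240 x + 300\right)}{240}] = - \frac{3 x^{4}}{4} + \frac{5 x^{3}}{4} + x^{2} - 2 x - \frac{5}{4} = f(x).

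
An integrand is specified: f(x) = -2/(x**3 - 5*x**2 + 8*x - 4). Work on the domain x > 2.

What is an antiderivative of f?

An antiderivative is F(x) = 2*log(x - 2) - 2*log(x - 1) + 2/(x - 2).

The denominator factors as (x - 2)**2*(x - 1); partial fractions split f into directly integrable pieces: -2/(x - 1) + 2/(x - 2) - 2/(x - 2)**2.
Check: d/dx[2*log(x - 2) - 2*log(x - 1) + 2/(x - 2)] = -2/(x**3 - 5*x**2 + 8*x - 4) = f(x).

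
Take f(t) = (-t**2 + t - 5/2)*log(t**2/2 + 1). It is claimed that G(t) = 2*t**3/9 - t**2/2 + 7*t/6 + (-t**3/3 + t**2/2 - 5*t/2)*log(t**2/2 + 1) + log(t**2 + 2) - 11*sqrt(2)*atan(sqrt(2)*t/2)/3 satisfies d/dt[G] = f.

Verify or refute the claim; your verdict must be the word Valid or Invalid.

Invalid: d/dt[G] - f = -5/2, which is not 0.

d/dt[G] = -t**2*log(t**2/2 + 1) + t*log(t**2/2 + 1) - 5*log(t**2/2 + 1)/2 - 5/2
d/dt[G] - f(t) = -5/2 != 0.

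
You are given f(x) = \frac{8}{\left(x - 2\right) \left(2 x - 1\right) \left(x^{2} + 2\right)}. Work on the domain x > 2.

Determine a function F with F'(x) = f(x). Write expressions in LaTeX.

Factor the denominator (\left(x - 2\right) \left(2 x - 1\right) \left(x^{2} + 2\right)) and decompose: f = \frac{4 \left(5 x - 2\right)}{27 \left(x^{2} + 2\right)} - \frac{64}{27 \left(2 x - 1\right)} + \frac{4}{9 \left(x - 2\right)}; each piece integrates to a log, atan, or power term.
Check: d/dx[\frac{4 \log{\left(x - 2 \right)}}{9} - \frac{32 \log{\left(x - \frac{1}{2} \right)}}{27} + \frac{10 \log{\left(x^{2} + 2 \right)}}{27} - \frac{4 \sqrt{2} \operatorname{atan}{\left(\frac{\sqrt{2} x}{2} \right)}}{27}] = \frac{8}{2 x^{4} - 5 x^{3} + 6 x^{2} - 10 x + 4}, which equals f(x).

An antiderivative is F(x) = \frac{4 \log{\left(x - 2 \right)}}{9} - \frac{32 \log{\left(x - \frac{1}{2} \right)}}{27} + \frac{10 \log{\left(x^{2} + 2 \right)}}{27} - \frac{4 \sqrt{2} \operatorname{atan}{\left(\frac{\sqrt{2} x}{2} \right)}}{27}.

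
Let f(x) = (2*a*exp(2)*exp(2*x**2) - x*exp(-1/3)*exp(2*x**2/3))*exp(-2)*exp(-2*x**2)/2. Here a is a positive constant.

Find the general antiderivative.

Differentiate the proposed F(x) back; it has to land on f(x) exactly.
Check: d/dx[(16*a*x + 3*exp(-2*x**2 - 2)*exp(2*x**2/3 - 1/3))/16] = (2*a*exp(2)*exp(2*x**2) - x*exp(-1/3)*exp(2*x**2/3))*exp(-2)*exp(-2*x**2)/2 = f(x).

F(x) = (16*a*x + 3*exp(-2*x**2 - 2)*exp(2*x**2/3 - 1/3))/16 + C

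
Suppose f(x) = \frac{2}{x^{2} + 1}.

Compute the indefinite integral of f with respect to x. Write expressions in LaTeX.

Check any antiderivative F(x) by computing F'(x) and comparing it with f(x).
Check: d/dx[2 \operatorname{atan}{\left(x \right)}] = \frac{2}{x^{2} + 1} = f(x).

F(x) = 2 \operatorname{atan}{\left(x \right)} + C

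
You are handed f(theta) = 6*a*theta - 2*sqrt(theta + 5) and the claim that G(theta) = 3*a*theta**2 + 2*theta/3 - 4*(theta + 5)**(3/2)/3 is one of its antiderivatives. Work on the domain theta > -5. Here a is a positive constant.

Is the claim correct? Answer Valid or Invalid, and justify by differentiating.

Invalid: d/dtheta[G] - f = 2/3, which is not 0.

d/dtheta[G] = 6*a*theta - 2*sqrt(theta + 5) + 2/3
d/dtheta[G] - f(theta) = 2/3 != 0.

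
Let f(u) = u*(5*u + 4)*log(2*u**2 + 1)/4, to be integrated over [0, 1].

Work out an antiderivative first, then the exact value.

Since d/du undoes antidifferentiation here, F'(u) = f(u) is required of F(u).
F(u) = -5*u**3/18 - u**2/2 + 5*u/12 + (5*u**3/12 + u**2/2)*log(2*u**2 + 1) + log(u**2 + 1/2)/4 - 5*sqrt(2)*atan(sqrt(2)*u)/24 is an antiderivative of f.
Check: d/du[-5*u**3/18 - u**2/2 + 5*u/12 + (5*u**3/12 + u**2/2)*log(2*u**2 + 1) + log(u**2 + 1/2)/4 - 5*sqrt(2)*atan(sqrt(2)*u)/24] = 5*u**2*log(2*u**2 + 1)/4 + u*log(2*u**2 + 1), which equals f(u).
F(1) = -13/36 - 5*sqrt(2)*atan(sqrt(2))/24 + log(3/2)/4 + 11*log(3)/12; F(0) = -log(2)/4.
Integral = F(1) - F(0) = -13/36 - 5*sqrt(2)*atan(sqrt(2))/24 + log(3/2)/4 + log(2)/4 + 11*log(3)/12.

Antiderivative: F(u) = -5*u**3/18 - u**2/2 + 5*u/12 + (5*u**3/12 + u**2/2)*log(2*u**2 + 1) + log(u**2 + 1/2)/4 - 5*sqrt(2)*atan(sqrt(2)*u)/24; value = -13/36 - 5*sqrt(2)*atan(sqrt(2))/24 + log(3/2)/4 + log(2)/4 + 11*log(3)/12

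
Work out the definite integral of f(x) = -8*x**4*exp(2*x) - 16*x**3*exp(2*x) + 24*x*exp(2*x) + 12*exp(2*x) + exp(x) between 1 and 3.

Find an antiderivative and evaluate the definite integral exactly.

Integrate term by term and add the pieces.
F(x) = -(4*x**4*exp(x) - 12*x*exp(x) - 1)*exp(x) is an antiderivative of f.
Check: d/dx[-(4*x**4*exp(x) - 12*x*exp(x) - 1)*exp(x)] = -8*x**4*exp(2*x) - 16*x**3*exp(2*x) + 24*x*exp(2*x) + 12*exp(2*x) + exp(x) = f(x).
F(3) = -288*exp(6) + exp(3); F(1) = exp(1) + 8*exp(2).
Integral = F(3) - F(1) = -288*exp(6) - 8*exp(2) - exp(1) + exp(3).

Antiderivative: F(x) = -(4*x**4*exp(x) - 12*x*exp(x) - 1)*exp(x); value = -288*exp(6) - 8*exp(2) - exp(1) + exp(3)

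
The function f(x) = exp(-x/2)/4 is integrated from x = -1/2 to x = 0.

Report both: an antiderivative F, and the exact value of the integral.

Antiderivative: F(x) = -exp(-x/2)/2; value = -1/2 + exp(1/4)/2

Recover f(x) by differentiating a candidate F(x); any mismatch rules it out.
F(x) = -exp(-x/2)/2 is an antiderivative of f.
Check: d/dx[-exp(-x/2)/2] = exp(-x/2)/4 = f(x).
F(0) = -1/2; F(-1/2) = -exp(1/4)/2.
Integral = F(0) - F(-1/2) = -1/2 + exp(1/4)/2.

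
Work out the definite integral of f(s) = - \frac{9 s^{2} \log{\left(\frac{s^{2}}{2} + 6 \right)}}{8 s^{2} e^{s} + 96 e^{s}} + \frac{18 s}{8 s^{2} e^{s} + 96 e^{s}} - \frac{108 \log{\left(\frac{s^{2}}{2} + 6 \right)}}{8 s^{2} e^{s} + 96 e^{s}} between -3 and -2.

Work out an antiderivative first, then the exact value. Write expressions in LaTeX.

Antiderivative: F(s) = \frac{9 e^{- s} \log{\left(\frac{s^{2}}{2} + 6 \right)}}{8}; value = - \frac{9 e^{3} \log{\left(\frac{21}{2} \right)}}{8} + \frac{9 e^{2} \log{\left(8 \right)}}{8}

Recognize the product-rule pattern: f = u'v + uv' with u = \frac{9 e^{- s}}{8}, v = \log{\left(\frac{s^{2}}{2} + 6 \right)}, so integration by parts undoes it.
F(s) = \frac{9 e^{- s} \log{\left(\frac{s^{2}}{2} + 6 \right)}}{8} is an antiderivative of f.
Check: d/ds[\frac{9 e^{- s} \log{\left(\frac{s^{2}}{2} + 6 \right)}}{8}] = \frac{- 9 s^{2} \log{\left(\frac{s^{2}}{2} + 6 \right)} + 18 s - 108 \log{\left(\frac{s^{2}}{2} + 6 \right)}}{8 s^{2} e^{s} + 96 e^{s}}, which equals f(s).
F(-2) = \frac{9 e^{2} \log{\left(8 \right)}}{8}; F(-3) = \frac{9 e^{3} \log{\left(\frac{21}{2} \right)}}{8}.
Integral = F(-2) - F(-3) = - \frac{9 e^{3} \log{\left(\frac{21}{2} \right)}}{8} + \frac{9 e^{2} \log{\left(8 \right)}}{8}.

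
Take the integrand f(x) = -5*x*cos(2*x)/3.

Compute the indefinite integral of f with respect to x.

F(x) = -5*(2*x*sin(2*x) + cos(2*x))/12 + C

Check any antiderivative F(x) by computing F'(x) and comparing it with f(x).
Check: d/dx[-5*(2*x*sin(2*x) + cos(2*x))/12] = -5*x*cos(2*x)/3 = f(x).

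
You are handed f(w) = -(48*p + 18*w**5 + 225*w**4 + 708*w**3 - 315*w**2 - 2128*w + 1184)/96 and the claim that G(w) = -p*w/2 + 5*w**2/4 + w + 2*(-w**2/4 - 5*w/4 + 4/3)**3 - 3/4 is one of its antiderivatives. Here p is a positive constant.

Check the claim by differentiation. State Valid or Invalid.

d/dw[G] = -p/2 - 3*w**5/16 - 75*w**4/32 - 59*w**3/8 + 105*w**2/32 + 133*w/6 - 37/3
This equals f(w) exactly, so the claim holds.

Valid: G'(w) = f(w).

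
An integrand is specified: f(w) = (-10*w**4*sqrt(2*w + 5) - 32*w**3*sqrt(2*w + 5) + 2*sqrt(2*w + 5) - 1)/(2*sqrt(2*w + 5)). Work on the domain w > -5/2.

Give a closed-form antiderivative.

Differentiate the proposed F(w) back; it has to land on f(w) exactly.
Check: d/dw[-w**5 - 4*w**4 + w - sqrt(2*w + 5)/2] = (-10*w**4*sqrt(2*w + 5) - 32*w**3*sqrt(2*w + 5) + 2*sqrt(2*w + 5) - 1)/(2*sqrt(2*w + 5)) = f(w).

An antiderivative is F(w) = -w**5 - 4*w**4 + w - sqrt(2*w + 5)/2.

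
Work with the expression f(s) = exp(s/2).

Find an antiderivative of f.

An antiderivative is F(s) = 2*exp(s/2).

A first test for any F(s): its s-derivative must equal f(s) identically.
Check: d/ds[2*exp(s/2)] = exp(s/2) = f(s).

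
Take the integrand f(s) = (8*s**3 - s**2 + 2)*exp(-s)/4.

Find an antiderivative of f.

f has the shape u'v + uv' for u = -2*s**3 - 23*s**2/4 - 23*s/2 - 12 and v = exp(-s) — it is the derivative of the product u*v.
Check: d/ds[(-8*s**3 - 23*s**2 - 46*s - 48)*exp(-s)/4] = (8*s**3 - s**2 + 2)*exp(-s)/4 = f(s).

An antiderivative is F(s) = (-8*s**3 - 23*s**2 - 46*s - 48)*exp(-s)/4.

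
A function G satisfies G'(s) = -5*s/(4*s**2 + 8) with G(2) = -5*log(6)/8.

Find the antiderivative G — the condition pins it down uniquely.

G(s) = -5*log(s**2 + 2)/8

The substitution u = s**2 + 2 works: G'(s) is exactly (dG/du)*(du/ds) for that inner function.
A general antiderivative is -5*log(s**2 + 2)/8 + C.
The condition gives C = -5*log(6)/8 - (-5*log(6)/8) = 0.
So G(s) = -5*log(s**2 + 2)/8.
Check: d/ds[-5*log(s**2 + 2)/8] = -5*s/(4*s**2 + 8) = G'(s).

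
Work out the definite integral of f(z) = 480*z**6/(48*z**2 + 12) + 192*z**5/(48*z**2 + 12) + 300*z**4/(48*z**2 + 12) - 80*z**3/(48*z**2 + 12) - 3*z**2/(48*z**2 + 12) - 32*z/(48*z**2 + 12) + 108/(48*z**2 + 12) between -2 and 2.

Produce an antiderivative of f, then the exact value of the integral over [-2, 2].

Antiderivative: F(z) = 2*z**5 + z**4 + 5*z**3/4 - 4*z**2/3 - z + 5*atan(2*z); value = 10*atan(4) + 144

The integrand splits into summands that can be handled one at a time.
F(z) = 2*z**5 + z**4 + 5*z**3/4 - 4*z**2/3 - z + 5*atan(2*z) is an antiderivative of f.
Check: d/dz[2*z**5 + z**4 + 5*z**3/4 - 4*z**2/3 - z + 5*atan(2*z)] = (480*z**6 + 192*z**5 + 300*z**4 - 80*z**3 - 3*z**2 - 32*z + 108)/(48*z**2 + 12), which equals f(z).
F(2) = 5*atan(4) + 248/3; F(-2) = -184/3 - 5*atan(4).
Integral = F(2) - F(-2) = 10*atan(4) + 144.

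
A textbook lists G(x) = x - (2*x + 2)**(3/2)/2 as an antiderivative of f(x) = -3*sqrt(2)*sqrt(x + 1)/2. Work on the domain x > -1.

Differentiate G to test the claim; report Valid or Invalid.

Invalid: d/dx[G] - f = 1, which is not 0.

d/dx[G] = -3*sqrt(2)*sqrt(x + 1)/2 + 1
d/dx[G] - f(x) = 1 != 0.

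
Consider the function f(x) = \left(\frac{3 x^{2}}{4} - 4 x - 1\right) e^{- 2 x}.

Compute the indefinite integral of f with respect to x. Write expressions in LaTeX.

f has the shape u'v + uv' for u = - \frac{3 x^{2}}{8} + \frac{13 x}{8} + \frac{21}{16} and v = e^{- 2 x} — it is the derivative of the product u*v.
Check: d/dx[- \frac{3 x^{2} e^{- 2 x}}{8} + \frac{13 x e^{- 2 x}}{8} + \frac{21 e^{- 2 x}}{16}] = \frac{\left(3 x^{2} - 16 x - 4\right) e^{- 2 x}}{4}, which equals f(x).

F(x) = - \frac{3 x^{2} e^{- 2 x}}{8} + \frac{13 x e^{- 2 x}}{8} + \frac{21 e^{- 2 x}}{16} + C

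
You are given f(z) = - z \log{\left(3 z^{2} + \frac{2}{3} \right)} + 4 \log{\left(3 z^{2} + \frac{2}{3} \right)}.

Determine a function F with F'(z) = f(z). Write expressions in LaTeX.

An antiderivative is F(z) = \frac{z^{2}}{2} - 8 z + \left(- \frac{z^{2}}{2} + 4 z\right) \log{\left(3 z^{2} + \frac{2}{3} \right)} - \frac{\log{\left(z^{2} + \frac{2}{9} \right)}}{9} + \frac{8 \sqrt{2} \operatorname{atan}{\left(\frac{3 \sqrt{2} z}{2} \right)}}{3}.

Integrate term by term and add the pieces.
Check: d/dz[\frac{z^{2}}{2} - 8 z + \left(- \frac{z^{2}}{2} + 4 z\right) \log{\left(3 z^{2} + \frac{2}{3} \right)} - \frac{\log{\left(z^{2} + \frac{2}{9} \right)}}{9} + \frac{8 \sqrt{2} \operatorname{atan}{\left(\frac{3 \sqrt{2} z}{2} \right)}}{3}] = - z \log{\left(3 z^{2} + \frac{2}{3} \right)} + 4 \log{\left(3 z^{2} + \frac{2}{3} \right)} = f(z).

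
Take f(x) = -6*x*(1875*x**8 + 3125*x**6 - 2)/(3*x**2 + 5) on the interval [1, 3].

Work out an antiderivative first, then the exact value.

Antiderivative: F(x) = -1875*x**8/4 + 2*log(3*x**2/2 + 5/2); value = -3075000 - 2*log(4) + 2*log(16)

For F(x) to be correct the identity F'(x) - f(x) = 0 must hold.
F(x) = -1875*x**8/4 + 2*log(3*x**2/2 + 5/2) is an antiderivative of f.
Check: d/dx[-1875*x**8/4 + 2*log(3*x**2/2 + 5/2)] = (-11250*x**9 - 18750*x**7 + 12*x)/(3*x**2 + 5), which equals f(x).
F(3) = -12301875/4 + 2*log(16); F(1) = -1875/4 + 2*log(4).
Integral = F(3) - F(1) = -3075000 - 2*log(4) + 2*log(16).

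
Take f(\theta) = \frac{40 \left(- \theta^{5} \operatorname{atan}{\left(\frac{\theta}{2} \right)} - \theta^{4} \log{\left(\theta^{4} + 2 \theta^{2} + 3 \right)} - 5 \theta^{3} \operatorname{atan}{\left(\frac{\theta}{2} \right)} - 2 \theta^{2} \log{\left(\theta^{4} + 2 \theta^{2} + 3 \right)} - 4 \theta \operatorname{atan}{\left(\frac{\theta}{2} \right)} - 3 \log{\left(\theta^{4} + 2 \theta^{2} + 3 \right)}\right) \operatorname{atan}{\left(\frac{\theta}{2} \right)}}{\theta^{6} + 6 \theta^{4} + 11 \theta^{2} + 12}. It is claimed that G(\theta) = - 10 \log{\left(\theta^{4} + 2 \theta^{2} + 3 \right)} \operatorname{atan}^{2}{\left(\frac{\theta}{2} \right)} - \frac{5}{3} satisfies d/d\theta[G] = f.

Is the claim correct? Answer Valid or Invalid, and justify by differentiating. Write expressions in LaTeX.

d/d\theta[G] = \frac{- 40 \theta^{5} \operatorname{atan}^{2}{\left(\frac{\theta}{2} \right)} - 40 \theta^{4} \log{\left(\theta^{4} + 2 \theta^{2} + 3 \right)} \operatorname{atan}{\left(\frac{\theta}{2} \right)} - 200 \theta^{3} \operatorname{atan}^{2}{\left(\frac{\theta}{2} \right)} - 80 \theta^{2} \log{\left(\theta^{4} + 2 \theta^{2} + 3 \right)} \operatorname{atan}{\left(\frac{\theta}{2} \right)} - 160 \theta \operatorname{atan}^{2}{\left(\frac{\theta}{2} \right)} - 120 \log{\left(\theta^{4} + 2 \theta^{2} + 3 \right)} \operatorname{atan}{\left(\frac{\theta}{2} \right)}}{\theta^{6} + 6 \theta^{4} + 11 \theta^{2} + 12}
This equals f(\theta) exactly, so the claim holds.

Valid: G'(\theta) = f(\theta).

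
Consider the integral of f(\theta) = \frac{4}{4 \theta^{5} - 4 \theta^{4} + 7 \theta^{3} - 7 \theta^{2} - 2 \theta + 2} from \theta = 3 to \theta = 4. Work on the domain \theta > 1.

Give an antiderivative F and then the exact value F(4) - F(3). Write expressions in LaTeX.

Antiderivative: F(\theta) = \frac{4 \log{\left(\theta - 1 \right)}}{9} - \frac{8 \log{\left(\theta - \frac{1}{2} \right)}}{9} + \frac{8 \log{\left(\theta + \frac{1}{2} \right)}}{27} + \frac{2 \log{\left(\theta^{2} + 2 \right)}}{27} + \frac{2 \sqrt{2} \operatorname{atan}{\left(\frac{\sqrt{2} \theta}{2} \right)}}{27}; value = - \frac{32 \log{\left(\frac{7}{2} \right)}}{27} - \frac{4 \log{\left(2 \right)}}{9} - \frac{2 \log{\left(11 \right)}}{27} - \frac{2 \sqrt{2} \operatorname{atan}{\left(\frac{3 \sqrt{2}}{2} \right)}}{27} + \frac{2 \sqrt{2} \operatorname{atan}{\left(2 \sqrt{2} \right)}}{27} + \frac{2 \log{\left(18 \right)}}{27} + \frac{8 \log{\left(\frac{9}{2} \right)}}{27} + \frac{4 \log{\left(3 \right)}}{9} + \frac{8 \log{\left(\frac{5}{2} \right)}}{9}

Factor the denominator (\left(\theta - 1\right) \left(2 \theta - 1\right) \left(2 \theta + 1\right) \left(\theta^{2} + 2\right)) and decompose: f = \frac{4 \left(\theta + 1\right)}{27 \left(\theta^{2} + 2\right)} + \frac{16}{27 \left(2 \theta + 1\right)} - \frac{16}{9 \left(2 \theta - 1\right)} + \frac{4}{9 \left(\theta - 1\right)}; each piece integrates to a log, atan, or power term.
F(\theta) = \frac{4 \log{\left(\theta - 1 \right)}}{9} - \frac{8 \log{\left(\theta - \frac{1}{2} \right)}}{9} + \frac{8 \log{\left(\theta + \frac{1}{2} \right)}}{27} + \frac{2 \log{\left(\theta^{2} + 2 \right)}}{27} + \frac{2 \sqrt{2} \operatorname{atan}{\left(\frac{\sqrt{2} \theta}{2} \right)}}{27} is an antiderivative of f.
Check: d/d\theta[\frac{4 \log{\left(\theta - 1 \right)}}{9} - \frac{8 \log{\left(\theta - \frac{1}{2} \right)}}{9} + \frac{8 \log{\left(\theta + \frac{1}{2} \right)}}{27} + \frac{2 \log{\left(\theta^{2} + 2 \right)}}{27} + \frac{2 \sqrt{2} \operatorname{atan}{\left(\frac{\sqrt{2} \theta}{2} \right)}}{27}] = \frac{4}{4 \theta^{5} - 4 \theta^{4} + 7 \theta^{3} - 7 \theta^{2} - 2 \theta + 2} = f(\theta).
F(4) = - \frac{8 \log{\left(\frac{7}{2} \right)}}{9} + \frac{2 \sqrt{2} \operatorname{atan}{\left(2 \sqrt{2} \right)}}{27} + \frac{2 \log{\left(18 \right)}}{27} + \frac{8 \log{\left(\frac{9}{2} \right)}}{27} + \frac{4 \log{\left(3 \right)}}{9}; F(3) = - \frac{8 \log{\left(\frac{5}{2} \right)}}{9} + \frac{2 \sqrt{2} \operatorname{atan}{\left(\frac{3 \sqrt{2}}{2} \right)}}{27} + \frac{2 \log{\left(11 \right)}}{27} + \frac{4 \log{\left(2 \right)}}{9} + \frac{8 \log{\left(\frac{7}{2} \right)}}{27}.
Integral = F(4) - F(3) = - \frac{32 \log{\left(\frac{7}{2} \right)}}{27} - \frac{4 \log{\left(2 \right)}}{9} - \frac{2 \log{\left(11 \right)}}{27} - \frac{2 \sqrt{2} \operatorname{atan}{\left(\frac{3 \sqrt{2}}{2} \right)}}{27} + \frac{2 \sqrt{2} \operatorname{atan}{\left(2 \sqrt{2} \right)}}{27} + \frac{2 \log{\left(18 \right)}}{27} + \frac{8 \log{\left(\frac{9}{2} \right)}}{27} + \frac{4 \log{\left(3 \right)}}{9} + \frac{8 \log{\left(\frac{5}{2} \right)}}{9}.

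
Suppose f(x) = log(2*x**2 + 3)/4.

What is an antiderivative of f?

Whatever form F(x) takes, F'(x) = f(x) is non-negotiable.
Check: d/dx[x*log(2*x**2 + 3)/4 - x/2 + sqrt(6)*atan(sqrt(6)*x/3)/4] = log(2*x**2 + 3)/4 = f(x).

An antiderivative is F(x) = x*log(2*x**2 + 3)/4 - x/2 + sqrt(6)*atan(sqrt(6)*x/3)/4.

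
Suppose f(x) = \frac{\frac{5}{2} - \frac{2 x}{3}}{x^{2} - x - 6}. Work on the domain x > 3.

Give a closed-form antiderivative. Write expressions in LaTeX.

Factor the denominator (6 \left(x - 3\right) \left(x + 2\right)) and decompose: f = - \frac{23}{30 \left(x + 2\right)} + \frac{1}{10 \left(x - 3\right)}; each piece integrates to a log, atan, or power term.
Check: d/dx[\frac{\log{\left(x - 3 \right)}}{10} - \frac{23 \log{\left(x + 2 \right)}}{30}] = \frac{15 - 4 x}{6 x^{2} - 6 x - 36}, which equals f(x).

An antiderivative is F(x) = \frac{\log{\left(x - 3 \right)}}{10} - \frac{23 \log{\left(x + 2 \right)}}{30}.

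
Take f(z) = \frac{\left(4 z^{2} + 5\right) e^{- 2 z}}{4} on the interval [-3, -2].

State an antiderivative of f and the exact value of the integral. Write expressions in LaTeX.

Recognize the product-rule pattern: f = u'v + uv' with u = - \frac{z^{2}}{2} - \frac{z}{2} - \frac{7}{8}, v = e^{- 2 z}, so integration by parts undoes it.
F(z) = \frac{\left(- 4 z^{2} - 4 z - 7\right) e^{- 2 z}}{8} is an antiderivative of f.
Check: d/dz[\frac{\left(- 4 z^{2} - 4 z - 7\right) e^{- 2 z}}{8}] = \frac{\left(4 z^{2} + 5\right) e^{- 2 z}}{4} = f(z).
F(-2) = - \frac{15 e^{4}}{8}; F(-3) = - \frac{31 e^{6}}{8}.
Integral = F(-2) - F(-3) = - \frac{15 e^{4}}{8} + \frac{31 e^{6}}{8}.

Antiderivative: F(z) = \frac{\left(- 4 z^{2} - 4 z - 7\right) e^{- 2 z}}{8}; value = - \frac{15 e^{4}}{8} + \frac{31 e^{6}}{8}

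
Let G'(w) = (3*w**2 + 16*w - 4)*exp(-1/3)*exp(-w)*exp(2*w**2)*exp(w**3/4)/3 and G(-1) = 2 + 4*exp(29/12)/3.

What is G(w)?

G(w) = 2*(2*exp(w**3/4 + 2*w**2 - w - 1/3) + 3)/3

The substitution u = w**3/4 + 2*w**2 - w - 1/3 works: G'(w) is exactly (dG/du)*(du/dw) for that inner function.
A general antiderivative is 4*exp(w**3/4 + 2*w**2 - w - 1/3)/3 + C.
The condition gives C = 2 + 4*exp(29/12)/3 - (4*exp(29/12)/3) = 2.
So G(w) = 2*(2*exp(w**3/4 + 2*w**2 - w - 1/3) + 3)/3.
Check: d/dw[2*(2*exp(w**3/4 + 2*w**2 - w - 1/3) + 3)/3] = w**2*exp(-1/3)*exp(-w)*exp(2*w**2)*exp(w**3/4) + 16*w*exp(-1/3)*exp(-w)*exp(2*w**2)*exp(w**3/4)/3 - 4*exp(-1/3)*exp(-w)*exp(2*w**2)*exp(w**3/4)/3, which equals G'(w).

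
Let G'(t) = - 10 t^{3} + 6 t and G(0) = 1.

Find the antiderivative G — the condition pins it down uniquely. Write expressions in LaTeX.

G(t) = - \frac{5 t^{4} - 6 t^{2} - 2}{2}

Integrate term by term and add the pieces.
A general antiderivative is - \frac{5 t^{4}}{2} + 3 t^{2} + 1 + C.
The condition gives C = 1 - (1) = 0.
So G(t) = - \frac{5 t^{4} - 6 t^{2} - 2}{2}.
Check: d/dt[- \frac{5 t^{4} - 6 t^{2} - 2}{2}] = - 10 t^{3} + 6 t = G'(t).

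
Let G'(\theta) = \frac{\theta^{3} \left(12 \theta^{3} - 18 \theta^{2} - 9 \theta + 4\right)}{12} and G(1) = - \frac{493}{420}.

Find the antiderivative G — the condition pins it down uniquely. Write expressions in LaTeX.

The proposed G(\theta) is checked by its d/d\theta: the result must match the given G'(\theta).
A general antiderivative is \frac{\theta^{7}}{7} - \frac{\theta^{6}}{4} - \frac{3 \theta^{5}}{20} + \frac{\theta^{4}}{12} + C.
The condition gives C = - \frac{493}{420} - (- \frac{73}{420}) = -1.
So G(\theta) = \frac{\theta^{7}}{7} - \frac{\theta^{6}}{4} - \frac{3 \theta^{5}}{20} + \frac{\theta^{4}}{12} - 1.
Check: d/d\theta[\frac{\theta^{7}}{7} - \frac{\theta^{6}}{4} - \frac{3 \theta^{5}}{20} + \frac{\theta^{4}}{12} - 1] = \theta^{6} - \frac{3 \theta^{5}}{2} - \frac{3 \theta^{4}}{4} + \frac{\theta^{3}}{3}, which equals G'(\theta).

G(\theta) = \frac{\theta^{7}}{7} - \frac{\theta^{6}}{4} - \frac{3 \theta^{5}}{20} + \frac{\theta^{4}}{12} - 1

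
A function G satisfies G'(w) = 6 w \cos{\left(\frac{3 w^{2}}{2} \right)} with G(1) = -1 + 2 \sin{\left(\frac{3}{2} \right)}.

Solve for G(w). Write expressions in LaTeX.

The substitution u = \frac{3 w^{2}}{2} works: G'(w) is exactly (dG/du)*(du/dw) for that inner function.
A general antiderivative is 2 \sin{\left(\frac{3 w^{2}}{2} \right)} + C.
The condition gives C = -1 + 2 \sin{\left(\frac{3}{2} \right)} - (2 \sin{\left(\frac{3}{2} \right)}) = -1.
So G(w) = 2 \sin{\left(\frac{3 w^{2}}{2} \right)} - 1.
Check: d/dw[2 \sin{\left(\frac{3 w^{2}}{2} \right)} - 1] = 6 w \cos{\left(\frac{3 w^{2}}{2} \right)} = G'(w).

G(w) = 2 \sin{\left(\frac{3 w^{2}}{2} \right)} - 1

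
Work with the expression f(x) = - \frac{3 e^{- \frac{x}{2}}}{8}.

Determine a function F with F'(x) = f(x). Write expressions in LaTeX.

Recover f(x) by differentiating a candidate F(x); any mismatch rules it out.
Check: d/dx[\frac{3 e^{- \frac{x}{2}}}{4}] = - \frac{3 e^{- \frac{x}{2}}}{8} = f(x).

An antiderivative is F(x) = \frac{3 e^{- \frac{x}{2}}}{4}.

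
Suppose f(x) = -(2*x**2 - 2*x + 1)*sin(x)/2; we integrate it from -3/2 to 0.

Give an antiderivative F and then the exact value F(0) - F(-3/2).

An antiderivative F(x) passes only if d/dx[F] lands on f(x) exactly.
F(x) = x**2*cos(x) - 2*x*sin(x) - x*cos(x) + sin(x) - 3*cos(x)/2 is an antiderivative of f.
Check: d/dx[x**2*cos(x) - 2*x*sin(x) - x*cos(x) + sin(x) - 3*cos(x)/2] = -x**2*sin(x) + x*sin(x) - sin(x)/2, which equals f(x).
F(0) = -3/2; F(-3/2) = -4*sin(3/2) + 9*cos(3/2)/4.
Integral = F(0) - F(-3/2) = -3/2 - 9*cos(3/2)/4 + 4*sin(3/2).

Antiderivative: F(x) = x**2*cos(x) - 2*x*sin(x) - x*cos(x) + sin(x) - 3*cos(x)/2; value = -3/2 - 9*cos(3/2)/4 + 4*sin(3/2)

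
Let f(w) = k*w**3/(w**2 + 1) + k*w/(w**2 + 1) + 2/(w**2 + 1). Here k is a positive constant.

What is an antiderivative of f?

The integrand splits into summands that can be handled one at a time.
Check: d/dw[k*w**2/2 + 2*atan(w)] = (k*w**3 + k*w + 2)/(w**2 + 1), which equals f(w).

An antiderivative is F(w) = k*w**2/2 + 2*atan(w).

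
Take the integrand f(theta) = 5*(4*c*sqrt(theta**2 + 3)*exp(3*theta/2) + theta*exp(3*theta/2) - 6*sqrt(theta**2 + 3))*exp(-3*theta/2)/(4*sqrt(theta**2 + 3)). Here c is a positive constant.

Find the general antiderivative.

Recover f(theta) by differentiating a candidate F(theta); any mismatch rules it out.
Check: d/dtheta[5*(4*c*theta*exp(3*theta/2) + sqrt(theta**2 + 3)*exp(3*theta/2) + 4)*exp(-3*theta/2)/4] = (20*c*sqrt(theta**2 + 3)*exp(3*theta/2) + 5*theta*exp(3*theta/2) - 30*sqrt(theta**2 + 3))*exp(-3*theta/2)/(4*sqrt(theta**2 + 3)), which equals f(theta).

F(theta) = 5*(4*c*theta*exp(3*theta/2) + sqrt(theta**2 + 3)*exp(3*theta/2) + 4)*exp(-3*theta/2)/4 + C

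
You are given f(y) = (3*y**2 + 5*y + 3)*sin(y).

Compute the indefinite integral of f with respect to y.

F(y) = -3*y**2*cos(y) + 6*y*sin(y) - 5*y*cos(y) + 5*sin(y) + 3*cos(y) + C

For F(y) to be correct the identity F'(y) - f(y) = 0 must hold.
Check: d/dy[-3*y**2*cos(y) + 6*y*sin(y) - 5*y*cos(y) + 5*sin(y) + 3*cos(y)] = 3*y**2*sin(y) + 5*y*sin(y) + 3*sin(y), which equals f(y).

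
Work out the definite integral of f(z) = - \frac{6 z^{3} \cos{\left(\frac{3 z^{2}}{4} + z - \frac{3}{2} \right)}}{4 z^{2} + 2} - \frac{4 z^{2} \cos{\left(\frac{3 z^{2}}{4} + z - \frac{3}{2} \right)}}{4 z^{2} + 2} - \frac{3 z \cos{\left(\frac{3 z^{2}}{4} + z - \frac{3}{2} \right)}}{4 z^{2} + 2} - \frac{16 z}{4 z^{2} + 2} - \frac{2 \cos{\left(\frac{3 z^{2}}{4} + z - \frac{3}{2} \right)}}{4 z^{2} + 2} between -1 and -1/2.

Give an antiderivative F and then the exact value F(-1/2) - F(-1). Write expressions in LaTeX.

Antiderivative: F(z) = - 2 \log{\left(2 z^{2} + 1 \right)} - \sin{\left(\frac{3 z^{2}}{4} + z - \frac{3}{2} \right)}; value = - \sin{\left(\frac{7}{4} \right)} - 2 \log{\left(\frac{3}{2} \right)} + \sin{\left(\frac{29}{16} \right)} + 2 \log{\left(3 \right)}

Integrate term by term and add the pieces.
F(z) = - 2 \log{\left(2 z^{2} + 1 \right)} - \sin{\left(\frac{3 z^{2}}{4} + z - \frac{3}{2} \right)} is an antiderivative of f.
Check: d/dz[- 2 \log{\left(2 z^{2} + 1 \right)} - \sin{\left(\frac{3 z^{2}}{4} + z - \frac{3}{2} \right)}] = \frac{- 6 z^{3} \cos{\left(\frac{3 z^{2}}{4} + z - \frac{3}{2} \right)} - 4 z^{2} \cos{\left(\frac{3 z^{2}}{4} + z - \frac{3}{2} \right)} - 3 z \cos{\left(\frac{3 z^{2}}{4} + z - \frac{3}{2} \right)} - 16 z - 2 \cos{\left(\frac{3 z^{2}}{4} + z - \frac{3}{2} \right)}}{4 z^{2} + 2}, which equals f(z).
F(-1/2) = - 2 \log{\left(\frac{3}{2} \right)} + \sin{\left(\frac{29}{16} \right)}; F(-1) = - 2 \log{\left(3 \right)} + \sin{\left(\frac{7}{4} \right)}.
Integral = F(-1/2) - F(-1) = - \sin{\left(\frac{7}{4} \right)} - 2 \log{\left(\frac{3}{2} \right)} + \sin{\left(\frac{29}{16} \right)} + 2 \log{\left(3 \right)}.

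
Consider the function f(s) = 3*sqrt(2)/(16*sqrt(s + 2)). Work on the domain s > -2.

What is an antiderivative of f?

An antiderivative is F(s) = 3*sqrt(s/2 + 1)/4.

For F(s) to be correct the identity F'(s) - f(s) = 0 must hold.
Check: d/ds[3*sqrt(s/2 + 1)/4] = 3*sqrt(2)/(16*sqrt(s + 2)) = f(s).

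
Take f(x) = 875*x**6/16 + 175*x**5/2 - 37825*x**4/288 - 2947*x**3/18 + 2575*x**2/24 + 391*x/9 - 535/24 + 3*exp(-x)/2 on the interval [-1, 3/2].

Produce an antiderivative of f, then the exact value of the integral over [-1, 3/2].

Integrate term by term and add the pieces.
F(x) = (2250*x**7*exp(x) + 4200*x**6*exp(x) - 7565*x**5*exp(x) - 11788*x**4*exp(x) + 10300*x**3*exp(x) + 6256*x**2*exp(x) - 6420*x*exp(x) + 3600*exp(x) - 432)*exp(-x)/288 is an antiderivative of f.
Check: d/dx[(2250*x**7*exp(x) + 4200*x**6*exp(x) - 7565*x**5*exp(x) - 11788*x**4*exp(x) + 10300*x**3*exp(x) + 6256*x**2*exp(x) - 6420*x*exp(x) + 3600*exp(x) - 432)*exp(-x)/288] = (15750*x**6*exp(x) + 25200*x**5*exp(x) - 37825*x**4*exp(x) - 47152*x**3*exp(x) + 30900*x**2*exp(x) + 12512*x*exp(x) - 6420*exp(x) + 432)*exp(-x)/288, which equals f(x).
F(3/2) = 85113/2048 - 3*exp(-3/2)/2; F(-1) = 3703/288 - 3*exp(1)/2.
Integral = F(3/2) - F(-1) = -3*exp(-3/2)/2 + 3*exp(1)/2 + 529025/18432.

Antiderivative: F(x) = (2250*x**7*exp(x) + 4200*x**6*exp(x) - 7565*x**5*exp(x) - 11788*x**4*exp(x) + 10300*x**3*exp(x) + 6256*x**2*exp(x) - 6420*x*exp(x) + 3600*exp(x) - 432)*exp(-x)/288; value = -3*exp(-3/2)/2 + 3*exp(1)/2 + 529025/18432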